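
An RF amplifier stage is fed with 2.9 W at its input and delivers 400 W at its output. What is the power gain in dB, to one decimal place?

21.4 dB

Power is a power quantity, so gain = 10·log₁₀(P_out/P_in).
10·log₁₀(400/2.9) = 10·log₁₀(137.9) = 21.4 dB.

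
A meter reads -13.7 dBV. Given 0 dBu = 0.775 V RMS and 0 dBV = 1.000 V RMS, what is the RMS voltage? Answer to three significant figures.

V = 1.000 V × 10^(-13.7/20).
= 1.000 × 0.2065 = 0.207 V.

0.207 V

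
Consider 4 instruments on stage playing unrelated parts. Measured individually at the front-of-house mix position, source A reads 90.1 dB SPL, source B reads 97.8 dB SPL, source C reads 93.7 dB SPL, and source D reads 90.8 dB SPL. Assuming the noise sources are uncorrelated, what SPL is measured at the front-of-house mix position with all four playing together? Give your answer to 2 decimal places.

Uncorrelated sources add in intensity (power), not in dB.
L_total = 10·log₁₀(10^(90.1/10) + 10^(97.8/10) + 10^(93.7/10) + 10^(90.8/10)) = 10·log₁₀(10595000000) = 100.25 dB SPL.

100.25 dB SPL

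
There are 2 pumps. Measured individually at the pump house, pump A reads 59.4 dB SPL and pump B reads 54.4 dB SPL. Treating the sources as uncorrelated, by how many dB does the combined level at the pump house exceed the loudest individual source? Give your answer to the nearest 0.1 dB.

Add the sources as powers (linear), then convert back to dB:
L_total = 10·log₁₀(10^(59.4/10) + 10^(54.4/10)) = 60.59 dB SPL.
Excess over the loudest (59.4 dB): 60.59 − 59.4 = 1.2 dB.

1.2 dB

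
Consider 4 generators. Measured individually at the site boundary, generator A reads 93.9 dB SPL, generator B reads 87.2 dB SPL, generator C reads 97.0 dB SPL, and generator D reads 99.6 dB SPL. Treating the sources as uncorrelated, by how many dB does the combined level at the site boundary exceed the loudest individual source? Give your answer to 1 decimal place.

Incoherent sources sum as intensities:
L_total = 10·log₁₀(10^(93.9/10) + 10^(87.2/10) + 10^(97.0/10) + 10^(99.6/10)) = 102.33 dB SPL.
Excess over the loudest (99.6 dB): 102.33 − 99.6 = 2.7 dB.

2.7 dB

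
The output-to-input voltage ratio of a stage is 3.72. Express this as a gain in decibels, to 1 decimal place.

For a voltage ratio, dB = 20·log₁₀(V₂/V₁).
20·log₁₀(3.72) = 11.4 dB.

11.4 dB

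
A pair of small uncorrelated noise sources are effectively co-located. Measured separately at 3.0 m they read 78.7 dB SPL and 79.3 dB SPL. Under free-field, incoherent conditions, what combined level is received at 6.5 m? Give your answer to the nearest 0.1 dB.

75.3 dB SPL

Combined at 3.0 m: 10·log₁₀(10^(78.7/10)+10^(79.3/10)) = 82.02 dB SPL.
Then apply −20·log₁₀(6.5/3.0) = -6.72 dB → 75.3 dB SPL.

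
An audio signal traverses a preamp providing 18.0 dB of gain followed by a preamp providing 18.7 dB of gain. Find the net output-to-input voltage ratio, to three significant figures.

Net gain = 18.0 + 18.7 = 36.7 dB.
Voltage ratio = 10^(36.7/20) = 68.4.

68.4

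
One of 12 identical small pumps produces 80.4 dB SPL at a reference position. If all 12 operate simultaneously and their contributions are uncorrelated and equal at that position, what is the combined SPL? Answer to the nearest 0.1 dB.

12 equal incoherent sources raise the level by 10·log₁₀(12) = 10.79 dB.
L_total = 80.4 + 10.79 = 91.2 dB SPL.

91.2 dB SPL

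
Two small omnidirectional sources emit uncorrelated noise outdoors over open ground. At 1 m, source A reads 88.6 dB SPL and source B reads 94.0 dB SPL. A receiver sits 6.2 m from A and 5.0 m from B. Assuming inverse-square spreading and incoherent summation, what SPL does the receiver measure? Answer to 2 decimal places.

80.77 dB SPL

At the listener: L_A = 88.6 − 20·log₁₀(6.2) = 72.752 dB; L_B = 94.0 − 20·log₁₀(5.0) = 80.021 dB.
Combined: 10·log₁₀(10^(72.752/10)+10^(80.021/10)) = 80.77 dB SPL.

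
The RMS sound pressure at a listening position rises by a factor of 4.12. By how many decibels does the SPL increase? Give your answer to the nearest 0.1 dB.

12.3 dB

Sound pressure is an amplitude quantity: ΔL = 20·log₁₀(p₂/p₁).
20·log₁₀(4.12) = 12.3 dB.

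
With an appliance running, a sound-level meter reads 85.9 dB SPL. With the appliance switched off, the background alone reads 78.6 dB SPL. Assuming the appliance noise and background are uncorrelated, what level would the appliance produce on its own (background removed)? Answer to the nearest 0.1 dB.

Subtract intensities: L_src = 10·log₁₀(10^(L_total/10) − 10^(L_bg/10)).
L_src = 10·log₁₀(10^(85.9/10) − 10^(78.6/10)) = 10·log₁₀(316600000) = 85.0 dB SPL.

85.0 dB SPL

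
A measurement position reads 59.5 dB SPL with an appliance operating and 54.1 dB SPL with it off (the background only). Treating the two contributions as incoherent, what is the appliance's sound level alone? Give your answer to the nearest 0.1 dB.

58.0 dB SPL

Remove the background by subtracting linear intensities:
L_src = 10·log₁₀(10^(59.5/10) − 10^(54.1/10)) = 10·log₁₀(634200) = 58.0 dB SPL.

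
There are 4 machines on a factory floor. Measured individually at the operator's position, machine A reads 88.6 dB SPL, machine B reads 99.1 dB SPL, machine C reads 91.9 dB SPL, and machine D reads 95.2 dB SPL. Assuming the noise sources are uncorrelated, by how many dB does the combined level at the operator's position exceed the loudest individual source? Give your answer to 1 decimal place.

2.3 dB

Incoherent sources sum as intensities:
L_total = 10·log₁₀(10^(88.6/10) + 10^(99.1/10) + 10^(91.9/10) + 10^(95.2/10)) = 101.37 dB SPL.
Excess over the loudest (99.1 dB): 101.37 − 99.1 = 2.3 dB.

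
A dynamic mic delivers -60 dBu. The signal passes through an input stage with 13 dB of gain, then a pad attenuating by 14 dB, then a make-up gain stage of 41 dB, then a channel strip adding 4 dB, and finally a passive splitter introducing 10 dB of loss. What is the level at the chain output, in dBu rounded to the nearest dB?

Cascaded gains and losses add directly in dB.
-60 + 13 − 14 + 41 + 4 − 10 = -26 dBu.

-26 dBu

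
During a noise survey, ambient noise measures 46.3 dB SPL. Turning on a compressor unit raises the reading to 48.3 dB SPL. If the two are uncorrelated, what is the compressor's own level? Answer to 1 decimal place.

44.0 dB SPL

Background correction is a power subtraction:
L_src = 10·log₁₀(10^(48.3/10) − 10^(46.3/10)) = 10·log₁₀(24950) = 44.0 dB SPL.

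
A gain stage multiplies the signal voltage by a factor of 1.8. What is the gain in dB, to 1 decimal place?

Voltage ratio → dB uses the 20·log₁₀ form:
20·log₁₀(1.8) = 5.1 dB.

5.1 dB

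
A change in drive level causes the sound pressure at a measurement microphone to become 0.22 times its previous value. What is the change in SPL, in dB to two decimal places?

-13.15 dB

SPL change from a pressure ratio uses the 20·log₁₀ form:
20·log₁₀(0.22) = -13.15 dB.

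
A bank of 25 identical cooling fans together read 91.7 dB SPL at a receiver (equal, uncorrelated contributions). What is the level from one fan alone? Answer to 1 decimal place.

77.7 dB SPL

25 equal incoherent sources add 10·log₁₀(25) = 13.98 dB over one source.
L_one = 91.7 − 13.98 = 77.7 dB SPL.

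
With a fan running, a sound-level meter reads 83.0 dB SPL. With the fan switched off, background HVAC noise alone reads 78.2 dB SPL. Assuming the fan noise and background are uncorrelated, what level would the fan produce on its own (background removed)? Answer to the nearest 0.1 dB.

Remove the background by subtracting linear intensities:
L_src = 10·log₁₀(10^(83.0/10) − 10^(78.2/10)) = 10·log₁₀(133500000) = 81.3 dB SPL.

81.3 dB SPL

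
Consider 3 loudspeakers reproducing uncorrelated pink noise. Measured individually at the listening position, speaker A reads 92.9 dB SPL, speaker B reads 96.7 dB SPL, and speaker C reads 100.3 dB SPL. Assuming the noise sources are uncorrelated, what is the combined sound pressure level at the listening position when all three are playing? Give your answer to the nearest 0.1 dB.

102.4 dB SPL

Incoherent sources sum as intensities:
L_total = 10·log₁₀(10^(92.9/10) + 10^(96.7/10) + 10^(100.3/10)) = 10·log₁₀(17342000000) = 102.4 dB SPL.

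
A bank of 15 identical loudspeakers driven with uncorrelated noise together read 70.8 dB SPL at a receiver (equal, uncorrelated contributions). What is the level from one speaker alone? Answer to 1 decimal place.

59.0 dB SPL

15 equal incoherent sources add 10·log₁₀(15) = 11.76 dB over one source.
L_one = 70.8 − 11.76 = 59.0 dB SPL.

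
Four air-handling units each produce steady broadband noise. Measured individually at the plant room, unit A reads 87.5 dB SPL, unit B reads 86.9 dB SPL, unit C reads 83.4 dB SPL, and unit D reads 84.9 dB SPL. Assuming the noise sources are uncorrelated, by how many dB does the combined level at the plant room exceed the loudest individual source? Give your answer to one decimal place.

4.5 dB

Uncorrelated sources add in intensity (power), not in dB.
L_total = 10·log₁₀(10^(87.5/10) + 10^(86.9/10) + 10^(83.4/10) + 10^(84.9/10)) = 91.99 dB SPL.
Excess over the loudest (87.5 dB): 91.99 − 87.5 = 4.5 dB.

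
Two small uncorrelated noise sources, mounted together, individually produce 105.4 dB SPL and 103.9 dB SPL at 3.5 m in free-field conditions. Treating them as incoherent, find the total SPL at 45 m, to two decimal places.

85.54 dB SPL

Combined at 3.5 m: 10·log₁₀(10^(105.4/10)+10^(103.9/10)) = 107.725 dB SPL.
Then apply −20·log₁₀(45/3.5) = -22.183 dB → 85.54 dB SPL.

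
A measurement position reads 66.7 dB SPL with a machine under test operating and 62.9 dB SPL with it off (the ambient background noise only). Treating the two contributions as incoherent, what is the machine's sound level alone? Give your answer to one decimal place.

Background correction is a power subtraction:
L_src = 10·log₁₀(10^(66.7/10) − 10^(62.9/10)) = 10·log₁₀(2728000) = 64.4 dB SPL.

64.4 dB SPL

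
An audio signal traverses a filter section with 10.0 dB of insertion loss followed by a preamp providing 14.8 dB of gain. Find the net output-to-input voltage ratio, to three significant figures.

1.74

Net gain = (−10.0) + 14.8 = 4.8 dB.
Voltage ratio = 10^(4.8/20) = 1.74.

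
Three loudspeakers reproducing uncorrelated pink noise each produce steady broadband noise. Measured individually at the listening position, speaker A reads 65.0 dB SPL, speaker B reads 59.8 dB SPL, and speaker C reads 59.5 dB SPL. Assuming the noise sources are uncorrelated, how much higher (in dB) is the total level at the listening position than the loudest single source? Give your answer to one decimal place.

2.0 dB

Uncorrelated sources add in intensity (power), not in dB.
L_total = 10·log₁₀(10^(65.0/10) + 10^(59.8/10) + 10^(59.5/10)) = 67.00 dB SPL.
Excess over the loudest (65.0 dB): 67.00 − 65.0 = 2.0 dB.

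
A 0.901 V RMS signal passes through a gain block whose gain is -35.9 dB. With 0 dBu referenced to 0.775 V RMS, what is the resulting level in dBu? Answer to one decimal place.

Input level: 20·log₁₀(0.901/0.775) = 1.31 dBu.
Output: 1.31 − 35.9 = -34.6 dBu.

-34.6 dBu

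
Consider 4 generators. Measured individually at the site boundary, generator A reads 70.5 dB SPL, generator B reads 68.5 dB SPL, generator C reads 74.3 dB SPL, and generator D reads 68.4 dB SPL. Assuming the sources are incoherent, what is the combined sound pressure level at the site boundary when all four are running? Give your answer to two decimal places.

77.17 dB SPL

Add the sources as powers (linear), then convert back to dB:
L_total = 10·log₁₀(10^(70.5/10) + 10^(68.5/10) + 10^(74.3/10) + 10^(68.4/10)) = 10·log₁₀(52130000) = 77.17 dB SPL.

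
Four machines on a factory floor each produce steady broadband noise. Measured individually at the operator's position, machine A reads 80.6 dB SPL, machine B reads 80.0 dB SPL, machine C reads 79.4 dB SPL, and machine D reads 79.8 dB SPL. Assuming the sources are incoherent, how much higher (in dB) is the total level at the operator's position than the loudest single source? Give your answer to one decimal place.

5.4 dB

Incoherent sources sum as intensities:
L_total = 10·log₁₀(10^(80.6/10) + 10^(80.0/10) + 10^(79.4/10) + 10^(79.8/10)) = 85.99 dB SPL.
Excess over the loudest (80.6 dB): 85.99 − 80.6 = 5.4 dB.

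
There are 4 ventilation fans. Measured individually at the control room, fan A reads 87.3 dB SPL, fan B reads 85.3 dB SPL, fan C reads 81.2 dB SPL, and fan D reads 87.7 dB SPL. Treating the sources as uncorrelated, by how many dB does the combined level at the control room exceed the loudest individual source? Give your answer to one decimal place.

Incoherent sources sum as intensities:
L_total = 10·log₁₀(10^(87.3/10) + 10^(85.3/10) + 10^(81.2/10) + 10^(87.7/10)) = 92.03 dB SPL.
Excess over the loudest (87.7 dB): 92.03 − 87.7 = 4.3 dB.

4.3 dB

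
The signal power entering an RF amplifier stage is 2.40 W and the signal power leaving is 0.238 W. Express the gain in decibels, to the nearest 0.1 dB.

For a power ratio, dB = 10·log₁₀(P₂/P₁).
10·log₁₀(0.238/2.40) = 10·log₁₀(0.09917) = -10.0 dB.

-10.0 dB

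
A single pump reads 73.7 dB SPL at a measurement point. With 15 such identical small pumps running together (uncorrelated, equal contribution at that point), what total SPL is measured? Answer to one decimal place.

85.5 dB SPL

15 equal incoherent sources raise the level by 10·log₁₀(15) = 11.76 dB.
L_total = 73.7 + 11.76 = 85.5 dB SPL.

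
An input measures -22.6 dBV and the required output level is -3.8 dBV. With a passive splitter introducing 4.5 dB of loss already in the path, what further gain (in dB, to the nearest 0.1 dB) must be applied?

The required make-up gain is the shortfall in the dB sum.
G = -3.8 − (-22.6) + 4.5 = 23.3 dB.

23.3 dB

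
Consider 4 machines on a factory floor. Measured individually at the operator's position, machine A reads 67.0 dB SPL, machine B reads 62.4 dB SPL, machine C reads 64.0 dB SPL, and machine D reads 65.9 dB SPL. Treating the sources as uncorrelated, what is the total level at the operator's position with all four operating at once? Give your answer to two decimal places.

71.19 dB SPL

Incoherent sources sum as intensities:
L_total = 10·log₁₀(10^(67.0/10) + 10^(62.4/10) + 10^(64.0/10) + 10^(65.9/10)) = 10·log₁₀(13150000) = 71.19 dB SPL.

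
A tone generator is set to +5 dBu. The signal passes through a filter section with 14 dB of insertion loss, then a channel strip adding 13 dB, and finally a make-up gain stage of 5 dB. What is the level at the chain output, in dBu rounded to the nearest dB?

In dB, series stages simply add:
+5 − 14 + 13 + 5 = +9 dBu.

+9 dBu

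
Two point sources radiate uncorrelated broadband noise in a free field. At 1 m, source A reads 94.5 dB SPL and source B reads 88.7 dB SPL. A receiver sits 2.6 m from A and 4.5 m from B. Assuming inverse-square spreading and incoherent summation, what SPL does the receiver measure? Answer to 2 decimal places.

86.57 dB SPL

At the listener: L_A = 94.5 − 20·log₁₀(2.6) = 86.201 dB; L_B = 88.7 − 20·log₁₀(4.5) = 75.636 dB.
Combined: 10·log₁₀(10^(86.201/10)+10^(75.636/10)) = 86.57 dB SPL.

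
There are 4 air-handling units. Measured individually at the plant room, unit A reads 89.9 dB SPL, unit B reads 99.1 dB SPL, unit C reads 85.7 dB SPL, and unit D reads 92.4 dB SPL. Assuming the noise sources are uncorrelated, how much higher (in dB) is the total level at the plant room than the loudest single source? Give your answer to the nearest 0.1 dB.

1.4 dB

Incoherent sources sum as intensities:
L_total = 10·log₁₀(10^(89.9/10) + 10^(99.1/10) + 10^(85.7/10) + 10^(92.4/10)) = 100.50 dB SPL.
Excess over the loudest (99.1 dB): 100.50 − 99.1 = 1.4 dB.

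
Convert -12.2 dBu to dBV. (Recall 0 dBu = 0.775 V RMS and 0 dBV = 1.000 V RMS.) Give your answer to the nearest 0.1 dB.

-14.4 dBV

The offset between the scales is 20·log₁₀(0.775/1.000) = −2.214 dB.
So dBV = -12.2 − 2.214 = -14.4 dBV.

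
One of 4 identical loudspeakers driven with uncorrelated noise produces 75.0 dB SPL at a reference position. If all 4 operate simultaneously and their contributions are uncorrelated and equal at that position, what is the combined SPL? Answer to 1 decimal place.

81.0 dB SPL

4 equal incoherent sources raise the level by 10·log₁₀(4) = 6.02 dB.
L_total = 75.0 + 6.02 = 81.0 dB SPL.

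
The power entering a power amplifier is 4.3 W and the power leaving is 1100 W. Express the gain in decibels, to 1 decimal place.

24.1 dB

Power ratio → dB uses the 10·log₁₀ form:
10·log₁₀(1100/4.3) = 10·log₁₀(255.8) = 24.1 dB.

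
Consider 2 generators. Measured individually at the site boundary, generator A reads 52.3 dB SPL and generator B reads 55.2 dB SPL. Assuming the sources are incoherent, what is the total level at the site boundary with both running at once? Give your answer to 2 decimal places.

Add the sources as powers (linear), then convert back to dB:
L_total = 10·log₁₀(10^(52.3/10) + 10^(55.2/10)) = 10·log₁₀(501000) = 57.00 dB SPL.

57.00 dB SPL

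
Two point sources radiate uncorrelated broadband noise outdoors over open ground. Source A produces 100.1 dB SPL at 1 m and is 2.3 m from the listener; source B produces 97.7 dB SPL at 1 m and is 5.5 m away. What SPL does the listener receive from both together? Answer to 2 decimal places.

At the listener: L_A = 100.1 − 20·log₁₀(2.3) = 92.865 dB; L_B = 97.7 − 20·log₁₀(5.5) = 82.893 dB.
Combined: 10·log₁₀(10^(92.865/10)+10^(82.893/10)) = 93.28 dB SPL.

93.28 dB SPL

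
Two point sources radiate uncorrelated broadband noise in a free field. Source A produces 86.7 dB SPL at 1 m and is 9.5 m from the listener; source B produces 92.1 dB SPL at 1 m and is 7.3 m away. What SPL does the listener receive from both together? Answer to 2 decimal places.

At the listener: L_A = 86.7 − 20·log₁₀(9.5) = 67.146 dB; L_B = 92.1 − 20·log₁₀(7.3) = 74.834 dB.
Combined: 10·log₁₀(10^(67.146/10)+10^(74.834/10)) = 75.52 dB SPL.

75.52 dB SPL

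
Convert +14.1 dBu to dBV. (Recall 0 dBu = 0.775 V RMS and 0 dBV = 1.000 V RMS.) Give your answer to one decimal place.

The offset between the scales is 20·log₁₀(0.775/1.000) = −2.214 dB.
So dBV = +14.1 − 2.214 = +11.9 dBV.

+11.9 dBV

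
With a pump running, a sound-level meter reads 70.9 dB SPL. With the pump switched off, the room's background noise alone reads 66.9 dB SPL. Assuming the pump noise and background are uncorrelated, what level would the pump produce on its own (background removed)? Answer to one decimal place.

Subtract intensities: L_src = 10·log₁₀(10^(L_total/10) − 10^(L_bg/10)).
L_src = 10·log₁₀(10^(70.9/10) − 10^(66.9/10)) = 10·log₁₀(7405000) = 68.7 dB SPL.

68.7 dB SPL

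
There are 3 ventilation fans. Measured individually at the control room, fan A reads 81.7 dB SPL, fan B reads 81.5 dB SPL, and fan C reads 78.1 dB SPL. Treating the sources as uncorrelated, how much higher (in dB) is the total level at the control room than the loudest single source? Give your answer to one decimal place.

Uncorrelated sources add in intensity (power), not in dB.
L_total = 10·log₁₀(10^(81.7/10) + 10^(81.5/10) + 10^(78.1/10)) = 85.49 dB SPL.
Excess over the loudest (81.7 dB): 85.49 − 81.7 = 3.8 dB.

3.8 dB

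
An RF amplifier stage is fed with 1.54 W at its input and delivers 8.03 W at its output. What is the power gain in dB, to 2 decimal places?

7.17 dB

For a power ratio, dB = 10·log₁₀(P₂/P₁).
10·log₁₀(8.03/1.54) = 10·log₁₀(5.214) = 7.17 dB.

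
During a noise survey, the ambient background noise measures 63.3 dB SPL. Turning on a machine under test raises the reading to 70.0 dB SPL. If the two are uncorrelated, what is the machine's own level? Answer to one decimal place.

Remove the background by subtracting linear intensities:
L_src = 10·log₁₀(10^(70.0/10) − 10^(63.3/10)) = 10·log₁₀(7862000) = 69.0 dB SPL.

69.0 dB SPL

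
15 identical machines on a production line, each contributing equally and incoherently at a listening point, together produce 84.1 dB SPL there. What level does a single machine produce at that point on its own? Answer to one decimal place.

72.3 dB SPL

15 equal incoherent sources add 10·log₁₀(15) = 11.76 dB over one source.
L_one = 84.1 − 11.76 = 72.3 dB SPL.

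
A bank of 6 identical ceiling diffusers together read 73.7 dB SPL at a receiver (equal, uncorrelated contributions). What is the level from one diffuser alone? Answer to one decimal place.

65.9 dB SPL

6 equal incoherent sources add 10·log₁₀(6) = 7.78 dB over one source.
L_one = 73.7 − 7.78 = 65.9 dB SPL.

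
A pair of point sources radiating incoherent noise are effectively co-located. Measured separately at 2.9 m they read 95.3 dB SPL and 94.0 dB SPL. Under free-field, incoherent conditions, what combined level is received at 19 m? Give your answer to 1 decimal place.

81.4 dB SPL

Combined at 2.9 m: 10·log₁₀(10^(95.3/10)+10^(94.0/10)) = 97.71 dB SPL.
Then apply −20·log₁₀(19/2.9) = -16.33 dB → 81.4 dB SPL.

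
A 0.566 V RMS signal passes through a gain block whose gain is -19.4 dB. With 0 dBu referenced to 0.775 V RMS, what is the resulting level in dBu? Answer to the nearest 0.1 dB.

-22.1 dBu

Input level: 20·log₁₀(0.566/0.775) = -2.73 dBu.
Output: -2.73 − 19.4 = -22.1 dBu.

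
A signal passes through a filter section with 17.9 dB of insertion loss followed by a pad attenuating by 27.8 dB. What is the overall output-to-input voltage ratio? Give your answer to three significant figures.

Net gain = (−17.9) + (−27.8) = -45.7 dB.
Voltage ratio = 10^(-45.7/20) = 0.00519.

0.00519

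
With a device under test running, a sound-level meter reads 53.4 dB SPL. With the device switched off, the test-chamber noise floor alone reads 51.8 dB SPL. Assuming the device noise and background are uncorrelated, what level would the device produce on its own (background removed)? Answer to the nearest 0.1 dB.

48.3 dB SPL

Background correction is a power subtraction:
L_src = 10·log₁₀(10^(53.4/10) − 10^(51.8/10)) = 10·log₁₀(67420) = 48.3 dB SPL.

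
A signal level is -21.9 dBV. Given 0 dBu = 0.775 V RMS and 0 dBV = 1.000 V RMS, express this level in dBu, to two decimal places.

-19.69 dBu

The offset between the scales is 20·log₁₀(0.775/1.000) = −2.214 dB.
So dBu = -21.9 + 2.214 = -19.69 dBu.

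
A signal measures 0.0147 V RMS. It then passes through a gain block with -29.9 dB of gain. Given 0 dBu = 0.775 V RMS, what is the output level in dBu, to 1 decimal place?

Input level: 20·log₁₀(0.0147/0.775) = -34.44 dBu.
Output: -34.44 − 29.9 = -64.3 dBu.

-64.3 dBu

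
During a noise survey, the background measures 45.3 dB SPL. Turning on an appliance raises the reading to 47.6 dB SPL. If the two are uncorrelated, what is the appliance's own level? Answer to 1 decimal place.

43.7 dB SPL

Remove the background by subtracting linear intensities:
L_src = 10·log₁₀(10^(47.6/10) − 10^(45.3/10)) = 10·log₁₀(23660) = 43.7 dB SPL.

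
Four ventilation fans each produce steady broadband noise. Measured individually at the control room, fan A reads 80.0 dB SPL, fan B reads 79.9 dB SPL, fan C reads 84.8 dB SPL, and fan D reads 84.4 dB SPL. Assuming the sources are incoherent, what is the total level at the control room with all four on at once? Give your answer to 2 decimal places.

Add the sources as powers (linear), then convert back to dB:
L_total = 10·log₁₀(10^(80.0/10) + 10^(79.9/10) + 10^(84.8/10) + 10^(84.4/10)) = 10·log₁₀(775100000) = 88.89 dB SPL.

88.89 dB SPL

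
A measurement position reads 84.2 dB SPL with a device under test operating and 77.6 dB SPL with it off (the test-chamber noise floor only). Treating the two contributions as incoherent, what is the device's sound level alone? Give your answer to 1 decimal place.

Background correction is a power subtraction:
L_src = 10·log₁₀(10^(84.2/10) − 10^(77.6/10)) = 10·log₁₀(205500000) = 83.1 dB SPL.

83.1 dB SPL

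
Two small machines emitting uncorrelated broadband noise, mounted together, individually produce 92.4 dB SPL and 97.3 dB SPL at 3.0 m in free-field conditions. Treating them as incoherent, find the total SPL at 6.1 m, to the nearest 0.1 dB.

92.4 dB SPL

Combined at 3.0 m: 10·log₁₀(10^(92.4/10)+10^(97.3/10)) = 98.52 dB SPL.
Then apply −20·log₁₀(6.1/3.0) = -6.16 dB → 92.4 dB SPL.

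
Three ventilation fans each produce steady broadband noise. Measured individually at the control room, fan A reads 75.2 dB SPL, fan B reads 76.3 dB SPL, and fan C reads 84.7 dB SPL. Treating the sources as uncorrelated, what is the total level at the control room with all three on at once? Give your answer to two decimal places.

85.69 dB SPL

Uncorrelated sources add in intensity (power), not in dB.
L_total = 10·log₁₀(10^(75.2/10) + 10^(76.3/10) + 10^(84.7/10)) = 10·log₁₀(370900000) = 85.69 dB SPL.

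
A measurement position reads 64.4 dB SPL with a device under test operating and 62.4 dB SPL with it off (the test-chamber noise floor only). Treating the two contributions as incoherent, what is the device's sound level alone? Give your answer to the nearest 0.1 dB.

60.1 dB SPL

Background correction is a power subtraction:
L_src = 10·log₁₀(10^(64.4/10) − 10^(62.4/10)) = 10·log₁₀(1016000) = 60.1 dB SPL.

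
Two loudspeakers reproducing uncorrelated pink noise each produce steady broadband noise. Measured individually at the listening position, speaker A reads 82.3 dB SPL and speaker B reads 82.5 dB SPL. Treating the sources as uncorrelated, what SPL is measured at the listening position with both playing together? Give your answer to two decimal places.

Uncorrelated sources add in intensity (power), not in dB.
L_total = 10·log₁₀(10^(82.3/10) + 10^(82.5/10)) = 10·log₁₀(347700000) = 85.41 dB SPL.

85.41 dB SPL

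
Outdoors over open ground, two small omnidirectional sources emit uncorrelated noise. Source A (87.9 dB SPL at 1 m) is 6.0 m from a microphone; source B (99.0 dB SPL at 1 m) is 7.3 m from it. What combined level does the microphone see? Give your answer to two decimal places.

82.21 dB SPL

At the listener: L_A = 87.9 − 20·log₁₀(6.0) = 72.337 dB; L_B = 99.0 − 20·log₁₀(7.3) = 81.734 dB.
Combined: 10·log₁₀(10^(72.337/10)+10^(81.734/10)) = 82.21 dB SPL.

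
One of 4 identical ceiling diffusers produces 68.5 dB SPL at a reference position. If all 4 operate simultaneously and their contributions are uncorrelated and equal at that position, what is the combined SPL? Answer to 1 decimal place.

74.5 dB SPL

4 equal incoherent sources raise the level by 10·log₁₀(4) = 6.02 dB.
L_total = 68.5 + 6.02 = 74.5 dB SPL.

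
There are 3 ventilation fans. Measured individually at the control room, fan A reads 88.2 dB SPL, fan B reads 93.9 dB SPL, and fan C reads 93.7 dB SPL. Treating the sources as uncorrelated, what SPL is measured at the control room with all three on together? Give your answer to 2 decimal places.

97.37 dB SPL

Add the sources as powers (linear), then convert back to dB:
L_total = 10·log₁₀(10^(88.2/10) + 10^(93.9/10) + 10^(93.7/10)) = 10·log₁₀(5460000000) = 97.37 dB SPL.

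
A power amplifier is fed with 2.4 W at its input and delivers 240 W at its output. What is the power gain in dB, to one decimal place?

Power ratio → dB uses the 10·log₁₀ form:
10·log₁₀(240/2.4) = 10·log₁₀(100.0) = 20.0 dB.

20.0 dB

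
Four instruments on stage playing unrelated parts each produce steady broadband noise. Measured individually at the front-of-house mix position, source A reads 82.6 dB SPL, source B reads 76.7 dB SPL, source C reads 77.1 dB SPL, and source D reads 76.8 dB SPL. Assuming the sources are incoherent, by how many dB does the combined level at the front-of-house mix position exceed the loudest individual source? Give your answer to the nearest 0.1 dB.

2.6 dB

Add the sources as powers (linear), then convert back to dB:
L_total = 10·log₁₀(10^(82.6/10) + 10^(76.7/10) + 10^(77.1/10) + 10^(76.8/10)) = 85.16 dB SPL.
Excess over the loudest (82.6 dB): 85.16 − 82.6 = 2.6 dB.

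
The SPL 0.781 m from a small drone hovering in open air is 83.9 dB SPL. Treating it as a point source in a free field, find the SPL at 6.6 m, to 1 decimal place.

65.4 dB SPL

For a point source in a free field, ΔL = −20·log₁₀(d₂/d₁).
ΔL = −20·log₁₀(6.6/0.781) = -18.54 dB, so L₂ = 83.9 + (-18.54) = 65.4 dB SPL.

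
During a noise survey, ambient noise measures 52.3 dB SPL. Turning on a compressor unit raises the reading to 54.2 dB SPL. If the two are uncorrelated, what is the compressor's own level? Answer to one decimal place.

49.7 dB SPL

Subtract intensities: L_src = 10·log₁₀(10^(L_total/10) − 10^(L_bg/10)).
L_src = 10·log₁₀(10^(54.2/10) − 10^(52.3/10)) = 10·log₁₀(93200) = 49.7 dB SPL.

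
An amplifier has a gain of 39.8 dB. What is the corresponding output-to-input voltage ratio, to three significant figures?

97.7

Voltage ratio = 10^(dB/20).
10^(39.8/20) = 10^(1.990) = 97.7.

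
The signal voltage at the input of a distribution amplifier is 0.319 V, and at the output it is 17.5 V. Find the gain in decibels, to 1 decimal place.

Voltage ratio → dB uses the 20·log₁₀ form:
20·log₁₀(17.5/0.319) = 20·log₁₀(54.86) = 34.8 dB.

34.8 dB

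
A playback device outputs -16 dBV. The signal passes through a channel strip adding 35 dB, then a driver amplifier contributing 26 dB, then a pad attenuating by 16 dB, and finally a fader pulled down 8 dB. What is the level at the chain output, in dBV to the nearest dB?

Cascaded gains and losses add directly in dB.
-16 + 35 + 26 − 16 − 8 = +21 dBV.

+21 dBV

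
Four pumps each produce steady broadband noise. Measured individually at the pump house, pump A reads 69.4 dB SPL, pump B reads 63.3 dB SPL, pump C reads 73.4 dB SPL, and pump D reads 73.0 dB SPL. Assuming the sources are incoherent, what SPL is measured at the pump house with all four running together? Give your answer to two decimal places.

77.22 dB SPL

Add the sources as powers (linear), then convert back to dB:
L_total = 10·log₁₀(10^(69.4/10) + 10^(63.3/10) + 10^(73.4/10) + 10^(73.0/10)) = 10·log₁₀(52680000) = 77.22 dB SPL.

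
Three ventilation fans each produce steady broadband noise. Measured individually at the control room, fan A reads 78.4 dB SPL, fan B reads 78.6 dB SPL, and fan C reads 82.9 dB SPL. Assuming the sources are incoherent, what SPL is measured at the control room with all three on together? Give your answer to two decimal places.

Add the sources as powers (linear), then convert back to dB:
L_total = 10·log₁₀(10^(78.4/10) + 10^(78.6/10) + 10^(82.9/10)) = 10·log₁₀(336600000) = 85.27 dB SPL.

85.27 dB SPL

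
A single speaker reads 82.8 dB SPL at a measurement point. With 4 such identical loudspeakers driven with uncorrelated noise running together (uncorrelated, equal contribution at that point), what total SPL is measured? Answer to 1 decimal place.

88.8 dB SPL

4 equal incoherent sources raise the level by 10·log₁₀(4) = 6.02 dB.
L_total = 82.8 + 6.02 = 88.8 dB SPL.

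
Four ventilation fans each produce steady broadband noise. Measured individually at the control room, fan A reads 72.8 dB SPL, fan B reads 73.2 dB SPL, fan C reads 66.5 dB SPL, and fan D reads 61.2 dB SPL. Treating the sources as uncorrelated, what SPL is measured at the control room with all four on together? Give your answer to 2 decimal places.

Uncorrelated sources add in intensity (power), not in dB.
L_total = 10·log₁₀(10^(72.8/10) + 10^(73.2/10) + 10^(66.5/10) + 10^(61.2/10)) = 10·log₁₀(45730000) = 76.60 dB SPL.

76.60 dB SPL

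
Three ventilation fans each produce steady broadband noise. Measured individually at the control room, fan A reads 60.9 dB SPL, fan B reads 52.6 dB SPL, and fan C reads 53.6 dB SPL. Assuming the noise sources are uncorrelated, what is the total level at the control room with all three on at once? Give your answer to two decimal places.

62.15 dB SPL

Incoherent sources sum as intensities:
L_total = 10·log₁₀(10^(60.9/10) + 10^(52.6/10) + 10^(53.6/10)) = 10·log₁₀(1641000) = 62.15 dB SPL.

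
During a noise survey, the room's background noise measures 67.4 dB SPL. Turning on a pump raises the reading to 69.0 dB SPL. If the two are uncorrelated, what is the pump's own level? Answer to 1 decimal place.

63.9 dB SPL

Subtract intensities: L_src = 10·log₁₀(10^(L_total/10) − 10^(L_bg/10)).
L_src = 10·log₁₀(10^(69.0/10) − 10^(67.4/10)) = 10·log₁₀(2448000) = 63.9 dB SPL.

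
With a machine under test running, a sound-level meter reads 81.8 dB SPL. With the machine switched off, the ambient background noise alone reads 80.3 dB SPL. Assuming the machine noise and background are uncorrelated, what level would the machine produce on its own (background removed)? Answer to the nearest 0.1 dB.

Background correction is a power subtraction:
L_src = 10·log₁₀(10^(81.8/10) − 10^(80.3/10)) = 10·log₁₀(44200000) = 76.5 dB SPL.

76.5 dB SPL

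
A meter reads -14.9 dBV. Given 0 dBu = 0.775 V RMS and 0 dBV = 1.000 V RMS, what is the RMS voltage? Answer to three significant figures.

V = 1.000 V × 10^(-14.9/20).
= 1.000 × 0.1799 = 0.180 V.

0.180 V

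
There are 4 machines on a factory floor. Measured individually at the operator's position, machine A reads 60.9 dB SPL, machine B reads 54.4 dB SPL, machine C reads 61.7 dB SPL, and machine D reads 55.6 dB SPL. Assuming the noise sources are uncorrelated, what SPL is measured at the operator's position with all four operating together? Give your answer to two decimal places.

Uncorrelated sources add in intensity (power), not in dB.
L_total = 10·log₁₀(10^(60.9/10) + 10^(54.4/10) + 10^(61.7/10) + 10^(55.6/10)) = 10·log₁₀(3348000) = 65.25 dB SPL.

65.25 dB SPL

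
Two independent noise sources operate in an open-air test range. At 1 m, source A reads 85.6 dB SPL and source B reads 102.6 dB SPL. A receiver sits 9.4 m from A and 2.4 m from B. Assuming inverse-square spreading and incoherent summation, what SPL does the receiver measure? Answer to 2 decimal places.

95.00 dB SPL

At the listener: L_A = 85.6 − 20·log₁₀(9.4) = 66.137 dB; L_B = 102.6 − 20·log₁₀(2.4) = 94.996 dB.
Combined: 10·log₁₀(10^(66.137/10)+10^(94.996/10)) = 95.00 dB SPL.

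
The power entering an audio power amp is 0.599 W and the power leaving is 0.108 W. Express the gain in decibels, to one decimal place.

Power ratio → dB uses the 10·log₁₀ form:
10·log₁₀(0.108/0.599) = 10·log₁₀(0.1803) = -7.4 dB.

-7.4 dB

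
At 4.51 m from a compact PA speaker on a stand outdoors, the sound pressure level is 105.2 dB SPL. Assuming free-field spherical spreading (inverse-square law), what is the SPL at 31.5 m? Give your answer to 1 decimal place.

Free-field point source: level drops by 20·log₁₀ of the distance ratio.
ΔL = −20·log₁₀(31.5/4.51) = -16.88 dB, so L₂ = 105.2 + (-16.88) = 88.3 dB SPL.

88.3 dB SPL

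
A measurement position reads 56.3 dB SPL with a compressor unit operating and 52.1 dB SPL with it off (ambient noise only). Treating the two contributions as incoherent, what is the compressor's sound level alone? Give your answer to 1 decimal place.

54.2 dB SPL

Background correction is a power subtraction:
L_src = 10·log₁₀(10^(56.3/10) − 10^(52.1/10)) = 10·log₁₀(264400) = 54.2 dB SPL.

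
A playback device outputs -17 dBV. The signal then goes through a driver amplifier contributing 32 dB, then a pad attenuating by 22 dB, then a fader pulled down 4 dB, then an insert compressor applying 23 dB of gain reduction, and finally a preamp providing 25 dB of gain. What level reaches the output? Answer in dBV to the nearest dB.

Gain stages sum in dB:
-17 + 32 − 22 − 4 − 23 + 25 = -9 dBV.

-9 dBV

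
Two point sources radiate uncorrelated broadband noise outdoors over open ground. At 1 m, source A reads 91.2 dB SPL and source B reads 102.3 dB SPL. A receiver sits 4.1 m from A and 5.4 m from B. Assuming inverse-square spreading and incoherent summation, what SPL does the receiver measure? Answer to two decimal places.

88.20 dB SPL

At the listener: L_A = 91.2 − 20·log₁₀(4.1) = 78.944 dB; L_B = 102.3 − 20·log₁₀(5.4) = 87.652 dB.
Combined: 10·log₁₀(10^(78.944/10)+10^(87.652/10)) = 88.20 dB SPL.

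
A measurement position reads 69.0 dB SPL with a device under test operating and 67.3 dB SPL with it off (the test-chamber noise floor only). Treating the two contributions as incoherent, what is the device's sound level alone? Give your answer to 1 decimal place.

Remove the background by subtracting linear intensities:
L_src = 10·log₁₀(10^(69.0/10) − 10^(67.3/10)) = 10·log₁₀(2573000) = 64.1 dB SPL.

64.1 dB SPL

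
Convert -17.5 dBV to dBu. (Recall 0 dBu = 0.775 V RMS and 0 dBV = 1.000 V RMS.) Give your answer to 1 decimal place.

The offset between the scales is 20·log₁₀(0.775/1.000) = −2.214 dB.
So dBu = -17.5 + 2.214 = -15.3 dBu.

-15.3 dBu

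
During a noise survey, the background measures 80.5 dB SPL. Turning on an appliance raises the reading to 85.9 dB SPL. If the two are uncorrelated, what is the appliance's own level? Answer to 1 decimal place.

Remove the background by subtracting linear intensities:
L_src = 10·log₁₀(10^(85.9/10) − 10^(80.5/10)) = 10·log₁₀(276800000) = 84.4 dB SPL.

84.4 dB SPL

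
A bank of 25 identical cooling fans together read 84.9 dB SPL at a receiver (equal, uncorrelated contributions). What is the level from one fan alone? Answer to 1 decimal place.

25 equal incoherent sources add 10·log₁₀(25) = 13.98 dB over one source.
L_one = 84.9 − 13.98 = 70.9 dB SPL.

70.9 dB SPL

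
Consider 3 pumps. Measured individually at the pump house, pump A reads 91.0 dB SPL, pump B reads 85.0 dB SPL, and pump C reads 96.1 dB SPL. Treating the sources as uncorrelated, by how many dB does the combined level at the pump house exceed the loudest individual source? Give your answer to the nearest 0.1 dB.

Incoherent sources sum as intensities:
L_total = 10·log₁₀(10^(91.0/10) + 10^(85.0/10) + 10^(96.1/10)) = 97.52 dB SPL.
Excess over the loudest (96.1 dB): 97.52 − 96.1 = 1.4 dB.

1.4 dB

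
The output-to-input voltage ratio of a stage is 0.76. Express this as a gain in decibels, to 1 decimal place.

-2.4 dB

Voltage is an amplitude quantity, so gain = 20·log₁₀(V_out/V_in).
20·log₁₀(0.76) = -2.4 dB.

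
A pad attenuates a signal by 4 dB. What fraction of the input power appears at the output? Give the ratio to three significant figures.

Power ratio = 10^(dB/10).
10^(-4/10) = 10^(-0.4000) = 0.398.

0.398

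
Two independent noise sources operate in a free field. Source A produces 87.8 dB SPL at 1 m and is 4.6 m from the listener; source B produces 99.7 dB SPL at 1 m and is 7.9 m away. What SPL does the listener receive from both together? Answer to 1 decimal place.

At the listener: L_A = 87.8 − 20·log₁₀(4.6) = 74.54 dB; L_B = 99.7 − 20·log₁₀(7.9) = 81.75 dB.
Combined: 10·log₁₀(10^(74.54/10)+10^(81.75/10)) = 82.5 dB SPL.

82.5 dB SPL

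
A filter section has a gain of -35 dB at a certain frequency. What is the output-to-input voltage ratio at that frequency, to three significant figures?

0.0178

Voltage ratio = 10^(dB/20).
10^(-35/20) = 10^(-1.750) = 0.0178.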